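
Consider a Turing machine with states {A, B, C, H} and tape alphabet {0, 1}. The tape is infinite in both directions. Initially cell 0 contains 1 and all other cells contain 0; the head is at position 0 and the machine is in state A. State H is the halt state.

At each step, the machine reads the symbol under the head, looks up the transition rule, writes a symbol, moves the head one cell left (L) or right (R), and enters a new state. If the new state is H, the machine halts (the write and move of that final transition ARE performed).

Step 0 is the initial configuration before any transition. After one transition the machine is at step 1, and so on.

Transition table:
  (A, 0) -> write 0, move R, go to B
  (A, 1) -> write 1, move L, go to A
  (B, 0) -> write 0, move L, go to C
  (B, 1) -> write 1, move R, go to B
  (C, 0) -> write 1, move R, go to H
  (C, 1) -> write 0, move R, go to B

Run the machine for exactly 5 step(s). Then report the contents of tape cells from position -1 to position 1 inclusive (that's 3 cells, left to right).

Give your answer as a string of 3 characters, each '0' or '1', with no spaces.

Step 1: in state A at pos 0, read 1 -> (A,1)->write 1,move L,goto A. Now: state=A, head=-1, tape[-2..1]=0010 (head:  ^)
Step 2: in state A at pos -1, read 0 -> (A,0)->write 0,move R,goto B. Now: state=B, head=0, tape[-2..1]=0010 (head:   ^)
Step 3: in state B at pos 0, read 1 -> (B,1)->write 1,move R,goto B. Now: state=B, head=1, tape[-2..2]=00100 (head:    ^)
Step 4: in state B at pos 1, read 0 -> (B,0)->write 0,move L,goto C. Now: state=C, head=0, tape[-2..2]=00100 (head:   ^)
Step 5: in state C at pos 0, read 1 -> (C,1)->write 0,move R,goto B. Now: state=B, head=1, tape[-2..2]=00000 (head:    ^)

Answer: 000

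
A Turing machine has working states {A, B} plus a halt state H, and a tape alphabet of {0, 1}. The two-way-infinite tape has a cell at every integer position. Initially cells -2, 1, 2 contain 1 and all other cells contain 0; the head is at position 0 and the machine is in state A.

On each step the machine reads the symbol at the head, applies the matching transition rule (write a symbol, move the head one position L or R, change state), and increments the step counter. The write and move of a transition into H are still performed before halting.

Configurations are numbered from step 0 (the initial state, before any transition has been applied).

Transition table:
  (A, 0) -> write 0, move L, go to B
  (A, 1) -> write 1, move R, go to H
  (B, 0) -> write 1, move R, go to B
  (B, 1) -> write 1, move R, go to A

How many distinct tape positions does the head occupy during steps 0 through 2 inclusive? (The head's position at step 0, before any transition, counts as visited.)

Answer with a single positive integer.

Answer: 2

Derivation:
Step 1: in state A at pos 0, read 0 -> (A,0)->write 0,move L,goto B. Now: state=B, head=-1, tape[-3..3]=0100110 (head:   ^)
Step 2: in state B at pos -1, read 0 -> (B,0)->write 1,move R,goto B. Now: state=B, head=0, tape[-3..3]=0110110 (head:    ^)
Head positions at steps 0..2: starting at 0, distinct positions visited = {-1, 0} -> 2 position(s)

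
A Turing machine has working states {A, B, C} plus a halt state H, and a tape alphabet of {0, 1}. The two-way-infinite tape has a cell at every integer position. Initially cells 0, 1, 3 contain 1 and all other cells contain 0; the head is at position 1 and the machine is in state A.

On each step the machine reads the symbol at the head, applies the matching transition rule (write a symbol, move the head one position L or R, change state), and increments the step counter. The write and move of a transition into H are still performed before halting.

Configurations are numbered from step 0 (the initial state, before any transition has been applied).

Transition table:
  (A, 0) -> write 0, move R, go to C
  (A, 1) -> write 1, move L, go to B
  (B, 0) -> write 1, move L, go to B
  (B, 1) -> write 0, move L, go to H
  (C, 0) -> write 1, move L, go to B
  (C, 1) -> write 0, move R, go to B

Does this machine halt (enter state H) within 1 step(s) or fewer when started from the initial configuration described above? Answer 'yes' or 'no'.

Answer: no

Derivation:
Step 1: in state A at pos 1, read 1 -> (A,1)->write 1,move L,goto B. Now: state=B, head=0, tape[-1..4]=011010 (head:  ^)
After 1 step(s): state = B (not H) -> not halted within 1 -> no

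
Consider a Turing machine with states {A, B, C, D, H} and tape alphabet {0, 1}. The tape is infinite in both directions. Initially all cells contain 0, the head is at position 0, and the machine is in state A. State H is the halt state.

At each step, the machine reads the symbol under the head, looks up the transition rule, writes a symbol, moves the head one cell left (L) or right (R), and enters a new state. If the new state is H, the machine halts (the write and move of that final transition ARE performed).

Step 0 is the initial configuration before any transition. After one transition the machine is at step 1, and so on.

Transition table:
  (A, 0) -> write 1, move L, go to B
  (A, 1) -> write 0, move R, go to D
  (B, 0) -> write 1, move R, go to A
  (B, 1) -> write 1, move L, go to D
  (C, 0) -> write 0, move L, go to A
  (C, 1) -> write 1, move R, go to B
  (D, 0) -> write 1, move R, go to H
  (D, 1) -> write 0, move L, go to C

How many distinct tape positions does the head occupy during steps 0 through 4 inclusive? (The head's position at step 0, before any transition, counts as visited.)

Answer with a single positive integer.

Step 1: in state A at pos 0, read 0 -> (A,0)->write 1,move L,goto B. Now: state=B, head=-1, tape[-2..1]=0010 (head:  ^)
Step 2: in state B at pos -1, read 0 -> (B,0)->write 1,move R,goto A. Now: state=A, head=0, tape[-2..1]=0110 (head:   ^)
Step 3: in state A at pos 0, read 1 -> (A,1)->write 0,move R,goto D. Now: state=D, head=1, tape[-2..2]=01000 (head:    ^)
Step 4: in state D at pos 1, read 0 -> (D,0)->write 1,move R,goto H. Now: state=H, head=2, tape[-2..3]=010100 (head:     ^)
Head positions at steps 0..4: starting at 0, distinct positions visited = {-1, 0, 1, 2} -> 4 position(s)

Answer: 4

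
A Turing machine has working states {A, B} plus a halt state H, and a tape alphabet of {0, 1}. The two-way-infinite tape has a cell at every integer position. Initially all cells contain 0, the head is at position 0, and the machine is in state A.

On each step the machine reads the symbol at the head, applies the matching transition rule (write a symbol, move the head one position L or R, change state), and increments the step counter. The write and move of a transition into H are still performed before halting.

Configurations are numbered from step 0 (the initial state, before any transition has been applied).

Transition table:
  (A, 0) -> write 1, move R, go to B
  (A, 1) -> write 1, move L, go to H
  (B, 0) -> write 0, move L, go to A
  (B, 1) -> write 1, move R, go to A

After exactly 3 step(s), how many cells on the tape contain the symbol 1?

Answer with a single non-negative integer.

Step 1: in state A at pos 0, read 0 -> (A,0)->write 1,move R,goto B. Now: state=B, head=1, tape[-1..2]=0100 (head:   ^)
Step 2: in state B at pos 1, read 0 -> (B,0)->write 0,move L,goto A. Now: state=A, head=0, tape[-1..2]=0100 (head:  ^)
Step 3: in state A at pos 0, read 1 -> (A,1)->write 1,move L,goto H. Now: state=H, head=-1, tape[-2..2]=00100 (head:  ^)
Cells containing 1 after step 3: {0} -> 1 cell(s)

Answer: 1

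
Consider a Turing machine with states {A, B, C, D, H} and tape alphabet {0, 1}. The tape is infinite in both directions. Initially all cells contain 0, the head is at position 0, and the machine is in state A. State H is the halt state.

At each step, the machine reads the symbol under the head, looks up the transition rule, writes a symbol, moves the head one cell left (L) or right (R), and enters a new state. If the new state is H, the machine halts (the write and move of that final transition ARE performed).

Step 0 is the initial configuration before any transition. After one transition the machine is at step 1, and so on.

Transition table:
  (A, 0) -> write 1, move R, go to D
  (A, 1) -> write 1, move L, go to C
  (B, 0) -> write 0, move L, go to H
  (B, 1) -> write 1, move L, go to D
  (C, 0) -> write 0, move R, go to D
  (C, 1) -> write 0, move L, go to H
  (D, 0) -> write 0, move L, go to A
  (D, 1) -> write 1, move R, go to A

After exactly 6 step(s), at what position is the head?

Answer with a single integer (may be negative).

Answer: 2

Derivation:
Step 1: in state A at pos 0, read 0 -> (A,0)->write 1,move R,goto D. Now: state=D, head=1, tape[-1..2]=0100 (head:   ^)
Step 2: in state D at pos 1, read 0 -> (D,0)->write 0,move L,goto A. Now: state=A, head=0, tape[-1..2]=0100 (head:  ^)
Step 3: in state A at pos 0, read 1 -> (A,1)->write 1,move L,goto C. Now: state=C, head=-1, tape[-2..2]=00100 (head:  ^)
Step 4: in state C at pos -1, read 0 -> (C,0)->write 0,move R,goto D. Now: state=D, head=0, tape[-2..2]=00100 (head:   ^)
Step 5: in state D at pos 0, read 1 -> (D,1)->write 1,move R,goto A. Now: state=A, head=1, tape[-2..2]=00100 (head:    ^)
Step 6: in state A at pos 1, read 0 -> (A,0)->write 1,move R,goto D. Now: state=D, head=2, tape[-2..3]=001100 (head:     ^)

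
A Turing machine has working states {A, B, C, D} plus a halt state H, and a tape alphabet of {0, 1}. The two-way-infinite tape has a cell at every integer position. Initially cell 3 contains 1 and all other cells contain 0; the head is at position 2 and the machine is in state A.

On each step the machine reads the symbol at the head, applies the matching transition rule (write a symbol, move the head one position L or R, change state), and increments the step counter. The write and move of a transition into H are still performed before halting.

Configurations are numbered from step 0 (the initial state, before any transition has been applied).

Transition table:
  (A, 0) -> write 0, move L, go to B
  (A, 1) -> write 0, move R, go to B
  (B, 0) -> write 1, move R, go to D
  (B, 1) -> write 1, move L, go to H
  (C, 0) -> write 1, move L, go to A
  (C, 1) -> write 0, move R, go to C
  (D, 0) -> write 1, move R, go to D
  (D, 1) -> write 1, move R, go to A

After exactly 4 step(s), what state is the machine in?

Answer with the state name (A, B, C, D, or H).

Answer: A

Derivation:
Step 1: in state A at pos 2, read 0 -> (A,0)->write 0,move L,goto B. Now: state=B, head=1, tape[0..4]=00010 (head:  ^)
Step 2: in state B at pos 1, read 0 -> (B,0)->write 1,move R,goto D. Now: state=D, head=2, tape[0..4]=01010 (head:   ^)
Step 3: in state D at pos 2, read 0 -> (D,0)->write 1,move R,goto D. Now: state=D, head=3, tape[0..4]=01110 (head:    ^)
Step 4: in state D at pos 3, read 1 -> (D,1)->write 1,move R,goto A. Now: state=A, head=4, tape[0..5]=011100 (head:     ^)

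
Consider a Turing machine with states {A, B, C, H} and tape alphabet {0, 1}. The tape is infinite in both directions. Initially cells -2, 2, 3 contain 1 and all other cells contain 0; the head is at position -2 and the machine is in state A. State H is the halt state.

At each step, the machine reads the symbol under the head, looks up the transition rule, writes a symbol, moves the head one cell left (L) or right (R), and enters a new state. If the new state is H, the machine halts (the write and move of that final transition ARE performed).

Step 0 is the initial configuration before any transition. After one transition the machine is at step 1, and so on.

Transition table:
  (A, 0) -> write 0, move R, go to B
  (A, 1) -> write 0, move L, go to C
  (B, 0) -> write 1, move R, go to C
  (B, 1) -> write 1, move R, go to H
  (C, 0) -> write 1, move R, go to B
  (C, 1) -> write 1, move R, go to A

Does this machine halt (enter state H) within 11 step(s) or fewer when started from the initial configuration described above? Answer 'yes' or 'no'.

Step 1: in state A at pos -2, read 1 -> (A,1)->write 0,move L,goto C. Now: state=C, head=-3, tape[-4..4]=000000110 (head:  ^)
Step 2: in state C at pos -3, read 0 -> (C,0)->write 1,move R,goto B. Now: state=B, head=-2, tape[-4..4]=010000110 (head:   ^)
Step 3: in state B at pos -2, read 0 -> (B,0)->write 1,move R,goto C. Now: state=C, head=-1, tape[-4..4]=011000110 (head:    ^)
Step 4: in state C at pos -1, read 0 -> (C,0)->write 1,move R,goto B. Now: state=B, head=0, tape[-4..4]=011100110 (head:     ^)
Step 5: in state B at pos 0, read 0 -> (B,0)->write 1,move R,goto C. Now: state=C, head=1, tape[-4..4]=011110110 (head:      ^)
Step 6: in state C at pos 1, read 0 -> (C,0)->write 1,move R,goto B. Now: state=B, head=2, tape[-4..4]=011111110 (head:       ^)
Step 7: in state B at pos 2, read 1 -> (B,1)->write 1,move R,goto H. Now: state=H, head=3, tape[-4..4]=011111110 (head:        ^)
State H reached at step 7; 7 <= 11 -> yes

Answer: yes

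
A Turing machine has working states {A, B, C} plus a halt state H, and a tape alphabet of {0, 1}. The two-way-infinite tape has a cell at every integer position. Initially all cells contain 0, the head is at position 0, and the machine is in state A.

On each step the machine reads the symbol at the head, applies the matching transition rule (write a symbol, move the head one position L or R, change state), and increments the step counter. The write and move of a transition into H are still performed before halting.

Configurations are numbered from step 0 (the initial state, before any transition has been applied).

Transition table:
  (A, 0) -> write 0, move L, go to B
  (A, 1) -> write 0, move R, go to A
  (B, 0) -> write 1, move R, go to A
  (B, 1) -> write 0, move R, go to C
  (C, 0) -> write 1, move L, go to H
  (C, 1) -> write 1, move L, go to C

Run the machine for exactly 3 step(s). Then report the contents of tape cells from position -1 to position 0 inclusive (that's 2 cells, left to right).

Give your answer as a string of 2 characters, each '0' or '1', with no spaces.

Answer: 10

Derivation:
Step 1: in state A at pos 0, read 0 -> (A,0)->write 0,move L,goto B. Now: state=B, head=-1, tape[-2..1]=0000 (head:  ^)
Step 2: in state B at pos -1, read 0 -> (B,0)->write 1,move R,goto A. Now: state=A, head=0, tape[-2..1]=0100 (head:   ^)
Step 3: in state A at pos 0, read 0 -> (A,0)->write 0,move L,goto B. Now: state=B, head=-1, tape[-2..1]=0100 (head:  ^)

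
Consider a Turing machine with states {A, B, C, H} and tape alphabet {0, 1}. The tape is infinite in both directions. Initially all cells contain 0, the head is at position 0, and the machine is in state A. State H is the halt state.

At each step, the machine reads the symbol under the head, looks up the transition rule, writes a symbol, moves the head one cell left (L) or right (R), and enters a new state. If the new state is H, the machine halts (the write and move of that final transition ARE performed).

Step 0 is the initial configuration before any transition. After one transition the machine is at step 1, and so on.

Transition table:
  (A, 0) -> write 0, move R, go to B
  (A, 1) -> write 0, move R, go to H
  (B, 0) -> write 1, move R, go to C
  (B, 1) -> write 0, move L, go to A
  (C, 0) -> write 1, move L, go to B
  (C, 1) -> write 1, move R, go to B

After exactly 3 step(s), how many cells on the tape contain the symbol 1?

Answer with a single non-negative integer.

Step 1: in state A at pos 0, read 0 -> (A,0)->write 0,move R,goto B. Now: state=B, head=1, tape[-1..2]=0000 (head:   ^)
Step 2: in state B at pos 1, read 0 -> (B,0)->write 1,move R,goto C. Now: state=C, head=2, tape[-1..3]=00100 (head:    ^)
Step 3: in state C at pos 2, read 0 -> (C,0)->write 1,move L,goto B. Now: state=B, head=1, tape[-1..3]=00110 (head:   ^)
Cells containing 1 after step 3: {1, 2} -> 2 cell(s)

Answer: 2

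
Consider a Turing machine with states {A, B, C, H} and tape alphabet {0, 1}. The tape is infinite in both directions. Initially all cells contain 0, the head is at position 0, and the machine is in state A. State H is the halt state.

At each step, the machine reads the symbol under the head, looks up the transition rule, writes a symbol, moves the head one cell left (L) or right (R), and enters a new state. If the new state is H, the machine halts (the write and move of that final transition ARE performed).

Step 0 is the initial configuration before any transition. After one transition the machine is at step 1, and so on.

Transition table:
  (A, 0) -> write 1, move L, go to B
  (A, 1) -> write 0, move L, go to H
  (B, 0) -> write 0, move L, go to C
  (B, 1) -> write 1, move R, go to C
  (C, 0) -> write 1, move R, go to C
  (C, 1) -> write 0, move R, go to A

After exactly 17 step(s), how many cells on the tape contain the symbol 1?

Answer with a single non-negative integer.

Answer: 3

Derivation:
Step 1: in state A at pos 0, read 0 -> (A,0)->write 1,move L,goto B. Now: state=B, head=-1, tape[-2..1]=0010 (head:  ^)
Step 2: in state B at pos -1, read 0 -> (B,0)->write 0,move L,goto C. Now: state=C, head=-2, tape[-3..1]=00010 (head:  ^)
Step 3: in state C at pos -2, read 0 -> (C,0)->write 1,move R,goto C. Now: state=C, head=-1, tape[-3..1]=01010 (head:   ^)
Step 4: in state C at pos -1, read 0 -> (C,0)->write 1,move R,goto C. Now: state=C, head=0, tape[-3..1]=01110 (head:    ^)
Step 5: in state C at pos 0, read 1 -> (C,1)->write 0,move R,goto A. Now: state=A, head=1, tape[-3..2]=011000 (head:     ^)
Step 6: in state A at pos 1, read 0 -> (A,0)->write 1,move L,goto B. Now: state=B, head=0, tape[-3..2]=011010 (head:    ^)
Step 7: in state B at pos 0, read 0 -> (B,0)->write 0,move L,goto C. Now: state=C, head=-1, tape[-3..2]=011010 (head:   ^)
Step 8: in state C at pos -1, read 1 -> (C,1)->write 0,move R,goto A. Now: state=A, head=0, tape[-3..2]=010010 (head:    ^)
Step 9: in state A at pos 0, read 0 -> (A,0)->write 1,move L,goto B. Now: state=B, head=-1, tape[-3..2]=010110 (head:   ^)
Step 10: in state B at pos -1, read 0 -> (B,0)->write 0,move L,goto C. Now: state=C, head=-2, tape[-3..2]=010110 (head:  ^)
Step 11: in state C at pos -2, read 1 -> (C,1)->write 0,move R,goto A. Now: state=A, head=-1, tape[-3..2]=000110 (head:   ^)
Step 12: in state A at pos -1, read 0 -> (A,0)->write 1,move L,goto B. Now: state=B, head=-2, tape[-3..2]=001110 (head:  ^)
Step 13: in state B at pos -2, read 0 -> (B,0)->write 0,move L,goto C. Now: state=C, head=-3, tape[-4..2]=0001110 (head:  ^)
Step 14: in state C at pos -3, read 0 -> (C,0)->write 1,move R,goto C. Now: state=C, head=-2, tape[-4..2]=0101110 (head:   ^)
Step 15: in state C at pos -2, read 0 -> (C,0)->write 1,move R,goto C. Now: state=C, head=-1, tape[-4..2]=0111110 (head:    ^)
Step 16: in state C at pos -1, read 1 -> (C,1)->write 0,move R,goto A. Now: state=A, head=0, tape[-4..2]=0110110 (head:     ^)
Step 17: in state A at pos 0, read 1 -> (A,1)->write 0,move L,goto H. Now: state=H, head=-1, tape[-4..2]=0110010 (head:    ^)
Cells containing 1 after step 17: {-3, -2, 1} -> 3 cell(s)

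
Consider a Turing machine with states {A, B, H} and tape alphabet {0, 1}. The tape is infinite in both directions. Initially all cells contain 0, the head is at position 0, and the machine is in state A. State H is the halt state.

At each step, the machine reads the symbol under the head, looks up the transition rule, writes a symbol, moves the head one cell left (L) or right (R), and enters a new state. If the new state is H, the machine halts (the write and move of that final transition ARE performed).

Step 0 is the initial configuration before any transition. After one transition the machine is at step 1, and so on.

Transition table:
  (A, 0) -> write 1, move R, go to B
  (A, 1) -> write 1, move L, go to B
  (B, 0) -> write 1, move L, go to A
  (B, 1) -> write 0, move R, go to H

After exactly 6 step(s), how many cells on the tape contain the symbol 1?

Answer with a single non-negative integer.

Answer: 3

Derivation:
Step 1: in state A at pos 0, read 0 -> (A,0)->write 1,move R,goto B. Now: state=B, head=1, tape[-1..2]=0100 (head:   ^)
Step 2: in state B at pos 1, read 0 -> (B,0)->write 1,move L,goto A. Now: state=A, head=0, tape[-1..2]=0110 (head:  ^)
Step 3: in state A at pos 0, read 1 -> (A,1)->write 1,move L,goto B. Now: state=B, head=-1, tape[-2..2]=00110 (head:  ^)
Step 4: in state B at pos -1, read 0 -> (B,0)->write 1,move L,goto A. Now: state=A, head=-2, tape[-3..2]=001110 (head:  ^)
Step 5: in state A at pos -2, read 0 -> (A,0)->write 1,move R,goto B. Now: state=B, head=-1, tape[-3..2]=011110 (head:   ^)
Step 6: in state B at pos -1, read 1 -> (B,1)->write 0,move R,goto H. Now: state=H, head=0, tape[-3..2]=010110 (head:    ^)
Cells containing 1 after step 6: {-2, 0, 1} -> 3 cell(s)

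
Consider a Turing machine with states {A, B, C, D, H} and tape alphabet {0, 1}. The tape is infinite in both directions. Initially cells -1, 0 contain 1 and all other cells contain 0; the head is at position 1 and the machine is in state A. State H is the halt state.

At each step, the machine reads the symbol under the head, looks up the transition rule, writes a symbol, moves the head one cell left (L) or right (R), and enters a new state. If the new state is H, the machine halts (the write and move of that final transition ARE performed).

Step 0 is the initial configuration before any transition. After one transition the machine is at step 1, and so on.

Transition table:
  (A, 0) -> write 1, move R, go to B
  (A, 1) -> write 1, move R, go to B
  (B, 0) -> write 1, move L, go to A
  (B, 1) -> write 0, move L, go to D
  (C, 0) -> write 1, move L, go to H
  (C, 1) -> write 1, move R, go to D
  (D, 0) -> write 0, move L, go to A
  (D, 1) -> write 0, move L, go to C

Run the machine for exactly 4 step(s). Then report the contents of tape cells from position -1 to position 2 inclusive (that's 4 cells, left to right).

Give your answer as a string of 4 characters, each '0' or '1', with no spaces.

Answer: 1110

Derivation:
Step 1: in state A at pos 1, read 0 -> (A,0)->write 1,move R,goto B. Now: state=B, head=2, tape[-2..3]=011100 (head:     ^)
Step 2: in state B at pos 2, read 0 -> (B,0)->write 1,move L,goto A. Now: state=A, head=1, tape[-2..3]=011110 (head:    ^)
Step 3: in state A at pos 1, read 1 -> (A,1)->write 1,move R,goto B. Now: state=B, head=2, tape[-2..3]=011110 (head:     ^)
Step 4: in state B at pos 2, read 1 -> (B,1)->write 0,move L,goto D. Now: state=D, head=1, tape[-2..3]=011100 (head:    ^)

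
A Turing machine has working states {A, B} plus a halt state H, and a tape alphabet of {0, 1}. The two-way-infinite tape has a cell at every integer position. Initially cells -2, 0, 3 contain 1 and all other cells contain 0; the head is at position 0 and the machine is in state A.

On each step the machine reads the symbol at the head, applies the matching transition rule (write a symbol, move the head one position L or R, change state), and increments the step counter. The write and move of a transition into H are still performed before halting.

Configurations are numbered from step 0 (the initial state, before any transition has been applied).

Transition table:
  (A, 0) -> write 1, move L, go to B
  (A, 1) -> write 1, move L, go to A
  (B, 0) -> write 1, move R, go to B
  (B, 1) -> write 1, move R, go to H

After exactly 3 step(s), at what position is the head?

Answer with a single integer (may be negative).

Step 1: in state A at pos 0, read 1 -> (A,1)->write 1,move L,goto A. Now: state=A, head=-1, tape[-3..4]=01010010 (head:   ^)
Step 2: in state A at pos -1, read 0 -> (A,0)->write 1,move L,goto B. Now: state=B, head=-2, tape[-3..4]=01110010 (head:  ^)
Step 3: in state B at pos -2, read 1 -> (B,1)->write 1,move R,goto H. Now: state=H, head=-1, tape[-3..4]=01110010 (head:   ^)

Answer: -1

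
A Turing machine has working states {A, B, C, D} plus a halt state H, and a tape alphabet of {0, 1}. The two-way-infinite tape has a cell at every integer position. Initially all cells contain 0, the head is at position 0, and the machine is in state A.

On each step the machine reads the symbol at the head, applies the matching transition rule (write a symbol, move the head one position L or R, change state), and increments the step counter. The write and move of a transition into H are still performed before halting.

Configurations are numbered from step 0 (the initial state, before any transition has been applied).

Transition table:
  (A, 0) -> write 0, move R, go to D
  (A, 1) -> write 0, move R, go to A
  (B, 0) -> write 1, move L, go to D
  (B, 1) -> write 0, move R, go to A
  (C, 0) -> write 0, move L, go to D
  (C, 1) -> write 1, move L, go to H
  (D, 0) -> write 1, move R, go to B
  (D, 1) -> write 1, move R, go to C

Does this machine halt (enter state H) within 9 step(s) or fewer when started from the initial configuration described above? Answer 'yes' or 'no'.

Answer: yes

Derivation:
Step 1: in state A at pos 0, read 0 -> (A,0)->write 0,move R,goto D. Now: state=D, head=1, tape[-1..2]=0000 (head:   ^)
Step 2: in state D at pos 1, read 0 -> (D,0)->write 1,move R,goto B. Now: state=B, head=2, tape[-1..3]=00100 (head:    ^)
Step 3: in state B at pos 2, read 0 -> (B,0)->write 1,move L,goto D. Now: state=D, head=1, tape[-1..3]=00110 (head:   ^)
Step 4: in state D at pos 1, read 1 -> (D,1)->write 1,move R,goto C. Now: state=C, head=2, tape[-1..3]=00110 (head:    ^)
Step 5: in state C at pos 2, read 1 -> (C,1)->write 1,move L,goto H. Now: state=H, head=1, tape[-1..3]=00110 (head:   ^)
State H reached at step 5; 5 <= 9 -> yes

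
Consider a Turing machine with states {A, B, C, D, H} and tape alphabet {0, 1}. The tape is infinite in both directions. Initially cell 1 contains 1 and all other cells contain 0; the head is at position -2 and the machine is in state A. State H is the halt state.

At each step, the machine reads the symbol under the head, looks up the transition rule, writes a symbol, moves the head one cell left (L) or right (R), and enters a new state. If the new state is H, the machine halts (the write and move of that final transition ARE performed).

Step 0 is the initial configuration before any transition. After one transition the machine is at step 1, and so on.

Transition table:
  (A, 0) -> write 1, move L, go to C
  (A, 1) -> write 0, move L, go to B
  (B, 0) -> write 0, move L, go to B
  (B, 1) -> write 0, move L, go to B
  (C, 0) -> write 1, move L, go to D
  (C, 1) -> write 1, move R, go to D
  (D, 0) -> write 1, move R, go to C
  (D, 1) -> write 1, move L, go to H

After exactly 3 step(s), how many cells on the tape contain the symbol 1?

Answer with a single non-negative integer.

Answer: 4

Derivation:
Step 1: in state A at pos -2, read 0 -> (A,0)->write 1,move L,goto C. Now: state=C, head=-3, tape[-4..2]=0010010 (head:  ^)
Step 2: in state C at pos -3, read 0 -> (C,0)->write 1,move L,goto D. Now: state=D, head=-4, tape[-5..2]=00110010 (head:  ^)
Step 3: in state D at pos -4, read 0 -> (D,0)->write 1,move R,goto C. Now: state=C, head=-3, tape[-5..2]=01110010 (head:   ^)
Cells containing 1 after step 3: {-4, -3, -2, 1} -> 4 cell(s)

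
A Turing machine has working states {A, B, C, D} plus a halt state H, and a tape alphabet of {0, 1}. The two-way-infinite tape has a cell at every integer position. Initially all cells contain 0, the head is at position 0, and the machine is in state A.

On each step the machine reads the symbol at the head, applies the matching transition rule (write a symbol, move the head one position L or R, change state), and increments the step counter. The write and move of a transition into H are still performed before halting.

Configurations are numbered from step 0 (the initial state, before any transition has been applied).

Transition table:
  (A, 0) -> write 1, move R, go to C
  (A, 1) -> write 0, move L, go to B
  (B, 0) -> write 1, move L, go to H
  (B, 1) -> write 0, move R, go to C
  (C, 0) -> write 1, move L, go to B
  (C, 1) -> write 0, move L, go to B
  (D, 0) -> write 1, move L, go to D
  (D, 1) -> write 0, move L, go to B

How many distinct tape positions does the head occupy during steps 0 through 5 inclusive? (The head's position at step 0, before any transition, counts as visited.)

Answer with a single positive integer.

Step 1: in state A at pos 0, read 0 -> (A,0)->write 1,move R,goto C. Now: state=C, head=1, tape[-1..2]=0100 (head:   ^)
Step 2: in state C at pos 1, read 0 -> (C,0)->write 1,move L,goto B. Now: state=B, head=0, tape[-1..2]=0110 (head:  ^)
Step 3: in state B at pos 0, read 1 -> (B,1)->write 0,move R,goto C. Now: state=C, head=1, tape[-1..2]=0010 (head:   ^)
Step 4: in state C at pos 1, read 1 -> (C,1)->write 0,move L,goto B. Now: state=B, head=0, tape[-1..2]=0000 (head:  ^)
Step 5: in state B at pos 0, read 0 -> (B,0)->write 1,move L,goto H. Now: state=H, head=-1, tape[-2..2]=00100 (head:  ^)
Head positions at steps 0..5: starting at 0, distinct positions visited = {-1, 0, 1} -> 3 position(s)

Answer: 3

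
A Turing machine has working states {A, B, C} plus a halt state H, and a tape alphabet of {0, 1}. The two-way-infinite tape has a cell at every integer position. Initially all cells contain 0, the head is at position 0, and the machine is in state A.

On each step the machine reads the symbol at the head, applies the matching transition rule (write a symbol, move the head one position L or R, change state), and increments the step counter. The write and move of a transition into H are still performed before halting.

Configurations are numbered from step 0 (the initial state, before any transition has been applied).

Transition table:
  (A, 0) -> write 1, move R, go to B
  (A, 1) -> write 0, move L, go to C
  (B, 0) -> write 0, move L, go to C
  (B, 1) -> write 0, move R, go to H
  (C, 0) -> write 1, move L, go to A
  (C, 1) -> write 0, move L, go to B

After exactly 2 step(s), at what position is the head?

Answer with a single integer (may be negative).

Step 1: in state A at pos 0, read 0 -> (A,0)->write 1,move R,goto B. Now: state=B, head=1, tape[-1..2]=0100 (head:   ^)
Step 2: in state B at pos 1, read 0 -> (B,0)->write 0,move L,goto C. Now: state=C, head=0, tape[-1..2]=0100 (head:  ^)

Answer: 0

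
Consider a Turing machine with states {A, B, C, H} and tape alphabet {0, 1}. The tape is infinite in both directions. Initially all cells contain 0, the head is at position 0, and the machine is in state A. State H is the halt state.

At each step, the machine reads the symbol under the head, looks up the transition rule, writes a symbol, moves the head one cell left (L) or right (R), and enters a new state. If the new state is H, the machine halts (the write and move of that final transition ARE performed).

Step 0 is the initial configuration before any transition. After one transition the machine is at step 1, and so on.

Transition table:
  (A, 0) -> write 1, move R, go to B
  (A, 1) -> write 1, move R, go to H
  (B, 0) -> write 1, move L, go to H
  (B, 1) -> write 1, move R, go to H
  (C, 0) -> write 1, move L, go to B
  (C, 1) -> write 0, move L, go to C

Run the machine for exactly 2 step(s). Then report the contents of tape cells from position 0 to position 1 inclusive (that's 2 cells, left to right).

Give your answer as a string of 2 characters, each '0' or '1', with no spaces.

Answer: 11

Derivation:
Step 1: in state A at pos 0, read 0 -> (A,0)->write 1,move R,goto B. Now: state=B, head=1, tape[-1..2]=0100 (head:   ^)
Step 2: in state B at pos 1, read 0 -> (B,0)->write 1,move L,goto H. Now: state=H, head=0, tape[-1..2]=0110 (head:  ^)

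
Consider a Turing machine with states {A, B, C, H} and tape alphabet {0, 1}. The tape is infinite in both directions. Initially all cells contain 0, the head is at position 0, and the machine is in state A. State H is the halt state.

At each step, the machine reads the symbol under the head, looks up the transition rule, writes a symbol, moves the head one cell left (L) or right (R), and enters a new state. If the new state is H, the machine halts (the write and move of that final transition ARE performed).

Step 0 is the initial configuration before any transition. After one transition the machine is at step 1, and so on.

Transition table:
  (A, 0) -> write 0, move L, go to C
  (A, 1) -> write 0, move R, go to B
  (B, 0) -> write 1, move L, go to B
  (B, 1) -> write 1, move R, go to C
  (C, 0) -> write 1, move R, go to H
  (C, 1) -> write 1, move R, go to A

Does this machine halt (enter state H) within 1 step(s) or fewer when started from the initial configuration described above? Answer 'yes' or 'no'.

Step 1: in state A at pos 0, read 0 -> (A,0)->write 0,move L,goto C. Now: state=C, head=-1, tape[-2..1]=0000 (head:  ^)
After 1 step(s): state = C (not H) -> not halted within 1 -> no

Answer: no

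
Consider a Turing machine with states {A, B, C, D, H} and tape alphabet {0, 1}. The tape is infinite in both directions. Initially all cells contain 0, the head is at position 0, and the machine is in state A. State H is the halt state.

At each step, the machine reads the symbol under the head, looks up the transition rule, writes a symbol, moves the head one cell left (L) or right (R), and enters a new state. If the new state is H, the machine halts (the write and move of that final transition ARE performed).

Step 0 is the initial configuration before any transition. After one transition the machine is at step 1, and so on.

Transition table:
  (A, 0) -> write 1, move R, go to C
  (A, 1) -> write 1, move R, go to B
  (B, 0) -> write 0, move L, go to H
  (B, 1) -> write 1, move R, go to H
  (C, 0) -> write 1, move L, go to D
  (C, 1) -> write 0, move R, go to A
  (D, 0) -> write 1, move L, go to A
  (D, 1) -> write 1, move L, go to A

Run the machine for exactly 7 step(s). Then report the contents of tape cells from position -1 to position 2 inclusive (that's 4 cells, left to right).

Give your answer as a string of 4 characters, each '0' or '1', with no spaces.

Answer: 1010

Derivation:
Step 1: in state A at pos 0, read 0 -> (A,0)->write 1,move R,goto C. Now: state=C, head=1, tape[-1..2]=0100 (head:   ^)
Step 2: in state C at pos 1, read 0 -> (C,0)->write 1,move L,goto D. Now: state=D, head=0, tape[-1..2]=0110 (head:  ^)
Step 3: in state D at pos 0, read 1 -> (D,1)->write 1,move L,goto A. Now: state=A, head=-1, tape[-2..2]=00110 (head:  ^)
Step 4: in state A at pos -1, read 0 -> (A,0)->write 1,move R,goto C. Now: state=C, head=0, tape[-2..2]=01110 (head:   ^)
Step 5: in state C at pos 0, read 1 -> (C,1)->write 0,move R,goto A. Now: state=A, head=1, tape[-2..2]=01010 (head:    ^)
Step 6: in state A at pos 1, read 1 -> (A,1)->write 1,move R,goto B. Now: state=B, head=2, tape[-2..3]=010100 (head:     ^)
Step 7: in state B at pos 2, read 0 -> (B,0)->write 0,move L,goto H. Now: state=H, head=1, tape[-2..3]=010100 (head:    ^)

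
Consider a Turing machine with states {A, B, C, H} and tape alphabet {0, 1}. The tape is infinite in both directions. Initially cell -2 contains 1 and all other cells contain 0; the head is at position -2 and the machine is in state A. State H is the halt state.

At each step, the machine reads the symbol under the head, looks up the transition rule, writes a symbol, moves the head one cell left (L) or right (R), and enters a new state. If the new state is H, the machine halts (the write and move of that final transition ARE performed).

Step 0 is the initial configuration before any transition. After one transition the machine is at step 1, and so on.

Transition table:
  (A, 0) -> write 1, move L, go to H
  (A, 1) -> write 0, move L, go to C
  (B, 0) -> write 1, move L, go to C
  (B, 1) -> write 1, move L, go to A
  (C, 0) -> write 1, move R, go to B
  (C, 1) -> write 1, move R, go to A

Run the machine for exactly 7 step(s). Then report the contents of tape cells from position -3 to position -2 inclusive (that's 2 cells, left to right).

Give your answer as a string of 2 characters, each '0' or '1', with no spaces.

Answer: 11

Derivation:
Step 1: in state A at pos -2, read 1 -> (A,1)->write 0,move L,goto C. Now: state=C, head=-3, tape[-4..-1]=0000 (head:  ^)
Step 2: in state C at pos -3, read 0 -> (C,0)->write 1,move R,goto B. Now: state=B, head=-2, tape[-4..-1]=0100 (head:   ^)
Step 3: in state B at pos -2, read 0 -> (B,0)->write 1,move L,goto C. Now: state=C, head=-3, tape[-4..-1]=0110 (head:  ^)
Step 4: in state C at pos -3, read 1 -> (C,1)->write 1,move R,goto A. Now: state=A, head=-2, tape[-4..-1]=0110 (head:   ^)
Step 5: in state A at pos -2, read 1 -> (A,1)->write 0,move L,goto C. Now: state=C, head=-3, tape[-4..-1]=0100 (head:  ^)
Step 6: in state C at pos -3, read 1 -> (C,1)->write 1,move R,goto A. Now: state=A, head=-2, tape[-4..-1]=0100 (head:   ^)
Step 7: in state A at pos -2, read 0 -> (A,0)->write 1,move L,goto H. Now: state=H, head=-3, tape[-4..-1]=0110 (head:  ^)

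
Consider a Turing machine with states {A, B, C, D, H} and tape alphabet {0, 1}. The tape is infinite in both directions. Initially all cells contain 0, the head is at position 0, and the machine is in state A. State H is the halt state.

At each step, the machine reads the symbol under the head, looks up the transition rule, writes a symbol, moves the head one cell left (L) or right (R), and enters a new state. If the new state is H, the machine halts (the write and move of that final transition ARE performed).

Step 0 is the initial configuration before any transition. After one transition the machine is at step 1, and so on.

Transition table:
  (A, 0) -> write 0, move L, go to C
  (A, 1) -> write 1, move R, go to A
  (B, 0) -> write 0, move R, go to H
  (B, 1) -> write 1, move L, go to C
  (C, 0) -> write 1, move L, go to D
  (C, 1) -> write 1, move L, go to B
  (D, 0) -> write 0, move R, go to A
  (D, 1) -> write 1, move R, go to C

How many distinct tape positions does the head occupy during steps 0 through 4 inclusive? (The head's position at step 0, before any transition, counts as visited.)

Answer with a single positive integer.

Answer: 3

Derivation:
Step 1: in state A at pos 0, read 0 -> (A,0)->write 0,move L,goto C. Now: state=C, head=-1, tape[-2..1]=0000 (head:  ^)
Step 2: in state C at pos -1, read 0 -> (C,0)->write 1,move L,goto D. Now: state=D, head=-2, tape[-3..1]=00100 (head:  ^)
Step 3: in state D at pos -2, read 0 -> (D,0)->write 0,move R,goto A. Now: state=A, head=-1, tape[-3..1]=00100 (head:   ^)
Step 4: in state A at pos -1, read 1 -> (A,1)->write 1,move R,goto A. Now: state=A, head=0, tape[-3..1]=00100 (head:    ^)
Head positions at steps 0..4: starting at 0, distinct positions visited = {-2, -1, 0} -> 3 position(s)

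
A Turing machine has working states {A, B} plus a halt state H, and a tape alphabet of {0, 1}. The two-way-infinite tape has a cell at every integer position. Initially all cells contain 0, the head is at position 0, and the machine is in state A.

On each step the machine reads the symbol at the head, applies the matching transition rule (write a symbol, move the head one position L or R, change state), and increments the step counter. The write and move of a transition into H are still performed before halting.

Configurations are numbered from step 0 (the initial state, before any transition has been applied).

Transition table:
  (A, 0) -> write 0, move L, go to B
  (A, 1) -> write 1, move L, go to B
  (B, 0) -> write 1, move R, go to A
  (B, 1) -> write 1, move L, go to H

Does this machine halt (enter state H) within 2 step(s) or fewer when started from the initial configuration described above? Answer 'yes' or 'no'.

Answer: no

Derivation:
Step 1: in state A at pos 0, read 0 -> (A,0)->write 0,move L,goto B. Now: state=B, head=-1, tape[-2..1]=0000 (head:  ^)
Step 2: in state B at pos -1, read 0 -> (B,0)->write 1,move R,goto A. Now: state=A, head=0, tape[-2..1]=0100 (head:   ^)
After 2 step(s): state = A (not H) -> not halted within 2 -> no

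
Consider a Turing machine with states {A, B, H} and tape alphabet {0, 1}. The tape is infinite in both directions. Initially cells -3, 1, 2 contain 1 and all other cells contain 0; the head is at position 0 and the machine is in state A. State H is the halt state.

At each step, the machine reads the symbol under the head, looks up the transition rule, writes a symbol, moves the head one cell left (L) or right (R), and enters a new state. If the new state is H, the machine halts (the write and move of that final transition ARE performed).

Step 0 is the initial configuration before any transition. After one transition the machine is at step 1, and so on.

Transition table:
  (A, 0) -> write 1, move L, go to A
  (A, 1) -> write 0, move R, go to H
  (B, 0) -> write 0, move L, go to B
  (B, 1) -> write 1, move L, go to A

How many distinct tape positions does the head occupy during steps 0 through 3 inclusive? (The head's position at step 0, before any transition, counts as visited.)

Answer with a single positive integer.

Answer: 4

Derivation:
Step 1: in state A at pos 0, read 0 -> (A,0)->write 1,move L,goto A. Now: state=A, head=-1, tape[-4..3]=01001110 (head:    ^)
Step 2: in state A at pos -1, read 0 -> (A,0)->write 1,move L,goto A. Now: state=A, head=-2, tape[-4..3]=01011110 (head:   ^)
Step 3: in state A at pos -2, read 0 -> (A,0)->write 1,move L,goto A. Now: state=A, head=-3, tape[-4..3]=01111110 (head:  ^)
Head positions at steps 0..3: starting at 0, distinct positions visited = {-3, -2, -1, 0} -> 4 position(s)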